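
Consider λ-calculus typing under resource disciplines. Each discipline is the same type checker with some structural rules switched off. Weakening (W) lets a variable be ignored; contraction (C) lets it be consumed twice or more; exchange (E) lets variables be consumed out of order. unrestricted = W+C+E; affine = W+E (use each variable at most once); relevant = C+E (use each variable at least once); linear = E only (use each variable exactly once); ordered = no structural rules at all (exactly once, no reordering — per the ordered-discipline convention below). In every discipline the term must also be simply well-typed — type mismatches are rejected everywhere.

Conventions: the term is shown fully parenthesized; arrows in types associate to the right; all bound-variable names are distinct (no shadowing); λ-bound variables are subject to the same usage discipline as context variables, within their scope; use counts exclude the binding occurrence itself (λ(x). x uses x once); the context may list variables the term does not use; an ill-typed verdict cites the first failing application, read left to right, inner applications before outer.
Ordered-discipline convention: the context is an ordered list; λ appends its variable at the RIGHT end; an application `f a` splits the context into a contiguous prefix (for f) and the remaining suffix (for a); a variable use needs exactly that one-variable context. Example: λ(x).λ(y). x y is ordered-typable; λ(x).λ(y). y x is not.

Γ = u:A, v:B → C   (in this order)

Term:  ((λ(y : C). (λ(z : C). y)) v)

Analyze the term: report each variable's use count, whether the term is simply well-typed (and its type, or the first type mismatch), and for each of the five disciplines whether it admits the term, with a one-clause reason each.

usage: u: 0; v: 1; y (λ-bound): 1; z (λ-bound): 0
order of uses: y, v
typing: ill-typed: a function awaiting C gets B → C
ordered ✗ (a type mismatch blocks all five)
linear ✗ (the type mismatch rejects it)
affine ✗ (not simply typable)
relevant ✗ (fails simple typing)
unrestricted ✗ (a type mismatch blocks all five)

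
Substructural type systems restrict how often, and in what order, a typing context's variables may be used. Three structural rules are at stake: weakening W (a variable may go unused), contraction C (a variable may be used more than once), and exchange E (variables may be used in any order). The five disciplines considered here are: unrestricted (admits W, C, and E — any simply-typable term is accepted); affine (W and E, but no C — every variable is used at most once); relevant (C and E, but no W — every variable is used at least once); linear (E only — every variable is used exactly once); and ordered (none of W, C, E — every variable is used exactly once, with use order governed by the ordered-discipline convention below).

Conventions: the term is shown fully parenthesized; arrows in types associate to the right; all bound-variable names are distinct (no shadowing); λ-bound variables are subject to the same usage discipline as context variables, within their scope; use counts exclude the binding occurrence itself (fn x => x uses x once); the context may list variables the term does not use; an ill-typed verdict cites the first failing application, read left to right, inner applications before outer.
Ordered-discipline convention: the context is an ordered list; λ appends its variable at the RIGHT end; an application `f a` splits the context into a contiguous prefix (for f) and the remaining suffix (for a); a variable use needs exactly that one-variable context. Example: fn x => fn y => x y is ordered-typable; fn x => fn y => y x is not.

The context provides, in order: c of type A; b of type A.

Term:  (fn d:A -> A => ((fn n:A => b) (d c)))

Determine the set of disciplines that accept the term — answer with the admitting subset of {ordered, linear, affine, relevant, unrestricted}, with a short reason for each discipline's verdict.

accepted by: affine, unrestricted
usage: c: 1; b: 1; d (bound): 1; n (bound): 0
left-to-right use order: b, d, c
typing: well-typed — term : (A -> A) -> A
ordered: ✗, unused: n — weakening required
linear: ✗, unused: n — weakening required
affine: ✓, none of c, b, d, n used more than once
relevant: ✗, unused: n — weakening required
unrestricted: ✓, typability at (A -> A) -> A is all that's needed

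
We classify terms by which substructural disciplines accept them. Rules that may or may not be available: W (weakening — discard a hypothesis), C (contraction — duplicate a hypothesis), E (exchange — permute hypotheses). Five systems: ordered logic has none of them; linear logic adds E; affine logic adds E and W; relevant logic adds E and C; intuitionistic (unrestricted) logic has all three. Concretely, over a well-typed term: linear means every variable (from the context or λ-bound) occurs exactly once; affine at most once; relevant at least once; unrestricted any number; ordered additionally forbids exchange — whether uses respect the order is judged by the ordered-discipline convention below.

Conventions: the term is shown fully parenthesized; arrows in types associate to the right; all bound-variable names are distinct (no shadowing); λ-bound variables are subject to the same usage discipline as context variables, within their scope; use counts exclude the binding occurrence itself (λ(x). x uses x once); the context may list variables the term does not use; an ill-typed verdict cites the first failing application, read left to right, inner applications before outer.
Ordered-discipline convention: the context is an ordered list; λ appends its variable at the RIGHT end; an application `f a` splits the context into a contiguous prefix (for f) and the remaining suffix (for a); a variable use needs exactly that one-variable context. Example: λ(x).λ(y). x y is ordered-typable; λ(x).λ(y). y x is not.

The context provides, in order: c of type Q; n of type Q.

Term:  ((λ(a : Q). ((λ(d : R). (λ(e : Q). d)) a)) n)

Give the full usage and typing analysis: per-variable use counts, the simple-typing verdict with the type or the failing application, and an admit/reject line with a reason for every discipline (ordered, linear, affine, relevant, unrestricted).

usage: c ×0, n ×1, a [bound] ×1, d [bound] ×1, e [bound] ×0
uses in reading order: d, a, n
typing: ill-typed: an application expects R but receives Q
ordered ✗ (a type mismatch blocks all five)
linear ✗ (the type mismatch rejects it)
affine ✗ (not simply typable)
relevant ✗ (fails simple typing)
unrestricted ✗ (a type mismatch blocks all five)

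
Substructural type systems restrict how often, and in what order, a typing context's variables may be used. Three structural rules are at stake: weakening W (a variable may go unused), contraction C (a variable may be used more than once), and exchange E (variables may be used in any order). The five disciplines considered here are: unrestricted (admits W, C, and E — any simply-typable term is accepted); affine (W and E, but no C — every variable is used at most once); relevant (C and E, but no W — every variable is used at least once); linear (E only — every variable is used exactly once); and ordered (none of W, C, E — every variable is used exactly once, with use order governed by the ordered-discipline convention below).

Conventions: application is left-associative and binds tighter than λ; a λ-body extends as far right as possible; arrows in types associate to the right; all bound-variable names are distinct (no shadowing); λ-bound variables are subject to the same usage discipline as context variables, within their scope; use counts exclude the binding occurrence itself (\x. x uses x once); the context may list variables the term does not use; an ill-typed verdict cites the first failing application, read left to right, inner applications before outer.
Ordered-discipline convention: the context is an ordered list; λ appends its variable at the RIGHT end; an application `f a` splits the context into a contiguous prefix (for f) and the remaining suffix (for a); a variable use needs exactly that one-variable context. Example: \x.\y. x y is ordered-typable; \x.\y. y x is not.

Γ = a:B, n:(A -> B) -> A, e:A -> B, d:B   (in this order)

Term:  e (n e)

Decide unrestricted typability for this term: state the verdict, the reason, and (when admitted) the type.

yes — typability at B is all that's needed; term : B
use counts: a ×0, n ×1, e ×2, d ×0
uses in reading order: e, n, e
typing: well-typed at B
all disciplines: ordered ✗; linear ✗; affine ✗; relevant ✗; unrestricted ✓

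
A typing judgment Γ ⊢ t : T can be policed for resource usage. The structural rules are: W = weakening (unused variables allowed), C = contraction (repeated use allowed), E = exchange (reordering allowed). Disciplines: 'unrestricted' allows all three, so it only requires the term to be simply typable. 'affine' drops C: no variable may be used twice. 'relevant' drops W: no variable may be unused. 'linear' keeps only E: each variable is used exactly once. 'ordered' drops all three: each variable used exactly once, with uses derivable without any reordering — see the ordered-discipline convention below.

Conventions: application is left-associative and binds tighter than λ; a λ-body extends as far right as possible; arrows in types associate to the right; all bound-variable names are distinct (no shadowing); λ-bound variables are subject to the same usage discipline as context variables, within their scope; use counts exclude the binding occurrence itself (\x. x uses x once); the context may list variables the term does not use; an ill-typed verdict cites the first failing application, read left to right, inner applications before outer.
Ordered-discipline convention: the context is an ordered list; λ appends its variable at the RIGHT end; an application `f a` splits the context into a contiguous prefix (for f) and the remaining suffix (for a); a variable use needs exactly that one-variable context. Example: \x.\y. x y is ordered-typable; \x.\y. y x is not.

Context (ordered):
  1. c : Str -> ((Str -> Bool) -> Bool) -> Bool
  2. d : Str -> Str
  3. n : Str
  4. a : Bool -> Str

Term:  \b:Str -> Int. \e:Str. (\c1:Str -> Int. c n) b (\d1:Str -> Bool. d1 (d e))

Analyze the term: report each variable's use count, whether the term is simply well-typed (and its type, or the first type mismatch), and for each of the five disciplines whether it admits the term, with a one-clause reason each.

use counts: c: 1; d: 1; n: 1; a: 0; b [bound]: 1; e [bound]: 1; c1 [bound]: 0; d1 [bound]: 1
uses in reading order: c, n, b, d1, d, e
typing: the term checks, with type (Str -> Int) -> Str -> Bool
ordered: ✗, a, c1 never used (weakening)
linear: ✗, a, c1 never used (weakening)
affine: ✓, c, d, n, a, b, e, c1, d1: no repeats, contraction unneeded
relevant: ✗, a, c1 never used (weakening)
unrestricted: ✓, well-typed at (Str -> Int) -> Str -> Bool; no restrictions here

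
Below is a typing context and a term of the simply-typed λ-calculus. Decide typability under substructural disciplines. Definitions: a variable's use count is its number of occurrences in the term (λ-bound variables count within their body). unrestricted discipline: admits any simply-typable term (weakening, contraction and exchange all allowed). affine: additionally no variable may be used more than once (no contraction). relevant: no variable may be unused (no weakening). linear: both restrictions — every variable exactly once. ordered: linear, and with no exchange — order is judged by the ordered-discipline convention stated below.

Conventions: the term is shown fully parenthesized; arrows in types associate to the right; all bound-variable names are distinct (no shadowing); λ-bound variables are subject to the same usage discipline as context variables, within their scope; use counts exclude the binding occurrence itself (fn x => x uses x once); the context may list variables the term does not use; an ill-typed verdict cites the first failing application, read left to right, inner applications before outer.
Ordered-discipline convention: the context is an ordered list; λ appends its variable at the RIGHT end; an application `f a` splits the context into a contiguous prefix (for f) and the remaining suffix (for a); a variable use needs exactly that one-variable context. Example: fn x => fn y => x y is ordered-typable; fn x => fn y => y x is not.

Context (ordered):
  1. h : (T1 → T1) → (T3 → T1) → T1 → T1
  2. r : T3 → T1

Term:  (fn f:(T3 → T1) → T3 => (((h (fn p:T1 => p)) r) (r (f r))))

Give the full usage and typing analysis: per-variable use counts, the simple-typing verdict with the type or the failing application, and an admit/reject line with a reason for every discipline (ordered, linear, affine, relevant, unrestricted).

usage: h: 1×, r: 3×, f (bound): 1×, p (bound): 1×
order of uses: h, p, r, r, f, r
typing: well-typed — term : ((T3 → T1) → T3) → T1
ordered: ✗, uses contraction: r ×3
linear: ✗, uses contraction: r ×3
affine: ✗, uses contraction: r ×3
relevant: ✓, h, r, f, p: all used, weakening unneeded
unrestricted: ✓, type-checks (((T3 → T1) → T3) → T1) and nothing is barred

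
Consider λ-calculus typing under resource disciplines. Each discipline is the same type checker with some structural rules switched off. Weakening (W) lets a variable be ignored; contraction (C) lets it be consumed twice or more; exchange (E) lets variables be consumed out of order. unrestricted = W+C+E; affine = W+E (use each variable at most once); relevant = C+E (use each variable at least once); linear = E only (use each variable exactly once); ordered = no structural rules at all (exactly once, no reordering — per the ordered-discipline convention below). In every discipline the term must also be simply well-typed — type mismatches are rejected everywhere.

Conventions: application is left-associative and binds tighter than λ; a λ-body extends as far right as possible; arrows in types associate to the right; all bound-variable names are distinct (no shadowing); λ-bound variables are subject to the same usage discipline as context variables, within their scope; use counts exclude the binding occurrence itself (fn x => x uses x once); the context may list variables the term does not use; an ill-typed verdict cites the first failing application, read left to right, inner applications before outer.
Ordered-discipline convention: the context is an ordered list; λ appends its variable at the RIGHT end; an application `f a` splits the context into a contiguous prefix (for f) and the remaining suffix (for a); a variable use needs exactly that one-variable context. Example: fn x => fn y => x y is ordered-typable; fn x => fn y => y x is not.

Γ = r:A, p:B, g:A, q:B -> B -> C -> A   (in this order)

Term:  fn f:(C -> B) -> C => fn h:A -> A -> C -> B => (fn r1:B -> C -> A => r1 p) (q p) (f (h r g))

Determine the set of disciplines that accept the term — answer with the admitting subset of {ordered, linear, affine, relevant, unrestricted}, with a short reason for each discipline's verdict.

admitted in: relevant, unrestricted
counts: r=1, p=2, g=1, q=1, f (bound)=1, h (bound)=1, r1 (bound)=1
order of uses: r1, p, q, p, f, h, r, g
typing: well-typed — term : ((C -> B) -> C) -> (A -> A -> C -> B) -> A
ordered: ✗ — repeated use of p ×2
linear: ✗ — repeated use of p ×2
affine: ✗ — repeated use of p ×2
relevant: ✓ — none of r, p, g, q, f, h, r1 goes unused
unrestricted: ✓ — typability at ((C -> B) -> C) -> (A -> A -> C -> B) -> A is all that's needed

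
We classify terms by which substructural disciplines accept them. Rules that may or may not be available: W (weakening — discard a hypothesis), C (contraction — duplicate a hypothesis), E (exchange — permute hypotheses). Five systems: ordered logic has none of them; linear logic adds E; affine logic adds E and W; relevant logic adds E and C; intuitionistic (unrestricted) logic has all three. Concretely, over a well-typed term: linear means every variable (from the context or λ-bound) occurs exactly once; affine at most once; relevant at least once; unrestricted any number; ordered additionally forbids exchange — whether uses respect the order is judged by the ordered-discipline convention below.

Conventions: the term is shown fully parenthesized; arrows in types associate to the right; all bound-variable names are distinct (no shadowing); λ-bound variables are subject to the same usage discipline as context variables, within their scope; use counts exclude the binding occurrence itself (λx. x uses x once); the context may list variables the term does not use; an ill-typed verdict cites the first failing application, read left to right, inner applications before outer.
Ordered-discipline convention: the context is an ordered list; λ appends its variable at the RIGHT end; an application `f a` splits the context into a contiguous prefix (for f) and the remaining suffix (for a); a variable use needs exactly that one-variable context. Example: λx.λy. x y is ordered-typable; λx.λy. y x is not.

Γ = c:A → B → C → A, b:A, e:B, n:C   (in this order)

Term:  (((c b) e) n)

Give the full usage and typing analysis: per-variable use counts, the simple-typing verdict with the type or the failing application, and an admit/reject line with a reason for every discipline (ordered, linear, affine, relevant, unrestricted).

counts: c: 1, b: 1, e: 1, n: 1
uses in reading order: c, b, e, n
typing: ✓ — A
ordered: ✓, one use each (c, b, e, n); ordered split holds
linear: ✓, each of c, b, e, n used exactly once
affine: ✓, none of c, b, e, n used more than once
relevant: ✓, at least one use each (c, b, e, n)
unrestricted: ✓, well-typed at A; no restrictions here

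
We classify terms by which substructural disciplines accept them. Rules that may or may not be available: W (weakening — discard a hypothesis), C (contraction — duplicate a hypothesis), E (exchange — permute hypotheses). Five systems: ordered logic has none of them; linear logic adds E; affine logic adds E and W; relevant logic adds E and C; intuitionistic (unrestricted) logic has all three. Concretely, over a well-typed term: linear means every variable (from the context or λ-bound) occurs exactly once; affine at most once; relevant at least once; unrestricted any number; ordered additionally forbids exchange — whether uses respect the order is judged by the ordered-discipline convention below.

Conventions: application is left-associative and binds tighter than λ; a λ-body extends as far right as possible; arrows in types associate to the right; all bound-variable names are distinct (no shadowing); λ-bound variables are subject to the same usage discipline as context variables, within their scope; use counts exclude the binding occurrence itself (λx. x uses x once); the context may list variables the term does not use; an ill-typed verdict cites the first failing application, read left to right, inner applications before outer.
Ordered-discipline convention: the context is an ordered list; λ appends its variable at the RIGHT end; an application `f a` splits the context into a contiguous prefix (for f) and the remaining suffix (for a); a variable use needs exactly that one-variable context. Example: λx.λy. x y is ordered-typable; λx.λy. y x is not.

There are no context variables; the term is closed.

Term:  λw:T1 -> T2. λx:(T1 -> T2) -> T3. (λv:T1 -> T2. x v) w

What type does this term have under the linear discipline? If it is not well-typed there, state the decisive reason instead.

term : (T1 -> T2) -> ((T1 -> T2) -> T3) -> T3
usage: w (bound)=1, x (bound)=1, v (bound)=1
order of uses: x, v, w
typing: well-typed — term : (T1 -> T2) -> ((T1 -> T2) -> T3) -> T3
across the five disciplines: ordered ✗; linear ✓; affine ✓; relevant ✓; unrestricted ✓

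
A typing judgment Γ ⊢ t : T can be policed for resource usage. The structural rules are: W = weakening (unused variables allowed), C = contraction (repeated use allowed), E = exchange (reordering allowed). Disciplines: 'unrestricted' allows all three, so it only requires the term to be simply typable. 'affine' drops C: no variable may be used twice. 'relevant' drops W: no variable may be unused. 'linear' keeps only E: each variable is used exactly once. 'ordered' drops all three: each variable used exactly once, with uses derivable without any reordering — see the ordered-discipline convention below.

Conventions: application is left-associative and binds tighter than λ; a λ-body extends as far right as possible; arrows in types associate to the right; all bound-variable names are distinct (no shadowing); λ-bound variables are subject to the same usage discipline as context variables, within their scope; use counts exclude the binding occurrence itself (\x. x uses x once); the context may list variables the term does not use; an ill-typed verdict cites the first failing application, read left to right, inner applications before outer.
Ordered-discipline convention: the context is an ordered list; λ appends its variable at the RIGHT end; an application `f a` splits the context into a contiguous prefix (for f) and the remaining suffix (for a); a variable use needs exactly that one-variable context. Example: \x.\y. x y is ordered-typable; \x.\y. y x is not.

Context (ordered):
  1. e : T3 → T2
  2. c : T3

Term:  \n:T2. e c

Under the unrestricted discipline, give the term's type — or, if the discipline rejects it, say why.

term : T2 → T2
variable uses: e=1; c=1; n (bound)=0
use order (left to right): e, c
typing: ✓ — T2 → T2
per-discipline verdicts: ordered ✗ | linear ✗ | affine ✓ | relevant ✗ | unrestricted ✓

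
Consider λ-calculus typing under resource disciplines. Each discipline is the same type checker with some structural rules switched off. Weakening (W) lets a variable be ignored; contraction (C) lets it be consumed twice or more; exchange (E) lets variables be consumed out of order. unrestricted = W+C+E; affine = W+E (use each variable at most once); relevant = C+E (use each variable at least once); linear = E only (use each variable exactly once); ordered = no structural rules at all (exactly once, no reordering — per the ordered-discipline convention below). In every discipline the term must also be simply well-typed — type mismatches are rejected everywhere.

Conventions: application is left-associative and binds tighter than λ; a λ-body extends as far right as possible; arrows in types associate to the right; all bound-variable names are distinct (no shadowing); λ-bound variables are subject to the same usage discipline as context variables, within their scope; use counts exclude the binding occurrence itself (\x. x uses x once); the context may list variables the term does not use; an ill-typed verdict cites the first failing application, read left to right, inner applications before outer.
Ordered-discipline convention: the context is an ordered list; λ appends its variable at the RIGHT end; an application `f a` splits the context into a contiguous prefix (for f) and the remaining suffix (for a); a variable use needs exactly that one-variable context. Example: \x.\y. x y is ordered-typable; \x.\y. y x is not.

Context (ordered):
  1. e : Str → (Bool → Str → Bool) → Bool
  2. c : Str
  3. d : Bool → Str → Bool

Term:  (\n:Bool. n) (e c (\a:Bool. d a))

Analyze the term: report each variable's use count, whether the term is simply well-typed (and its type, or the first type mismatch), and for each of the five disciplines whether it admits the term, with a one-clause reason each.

counts: e=1, c=1, d=1, n [bound]=1, a [bound]=1
left-to-right use order: n, e, c, d, a
typing: well-typed — term : Bool
ordered: ✓, single-use (e, c, d, n, a), ordered derivation ok
linear: ✓, exactly-once usage across e, c, d, n, a
affine: ✓, at most one use each (e, c, d, n, a)
relevant: ✓, none of e, c, d, n, a goes unused
unrestricted: ✓, well-typed at Bool; no restrictions here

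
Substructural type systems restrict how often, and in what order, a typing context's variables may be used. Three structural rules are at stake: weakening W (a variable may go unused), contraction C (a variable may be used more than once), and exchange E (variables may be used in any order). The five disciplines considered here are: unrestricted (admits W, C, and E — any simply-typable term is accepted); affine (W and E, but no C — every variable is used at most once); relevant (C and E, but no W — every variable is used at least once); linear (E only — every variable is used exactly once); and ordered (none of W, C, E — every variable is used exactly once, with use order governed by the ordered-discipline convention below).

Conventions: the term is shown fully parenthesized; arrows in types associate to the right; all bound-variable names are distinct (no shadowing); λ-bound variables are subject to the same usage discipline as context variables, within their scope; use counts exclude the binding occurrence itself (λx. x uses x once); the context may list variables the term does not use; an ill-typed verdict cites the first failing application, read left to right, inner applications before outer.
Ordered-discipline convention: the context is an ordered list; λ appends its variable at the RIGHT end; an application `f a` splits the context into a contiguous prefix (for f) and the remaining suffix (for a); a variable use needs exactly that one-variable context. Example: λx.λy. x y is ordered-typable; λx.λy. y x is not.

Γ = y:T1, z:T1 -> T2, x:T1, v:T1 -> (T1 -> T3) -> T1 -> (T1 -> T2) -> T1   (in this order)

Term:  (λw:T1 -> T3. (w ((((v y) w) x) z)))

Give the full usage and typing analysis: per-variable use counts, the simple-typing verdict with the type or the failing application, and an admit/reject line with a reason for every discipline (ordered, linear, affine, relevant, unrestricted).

variable uses: y: 1, z: 1, x: 1, v: 1, w [bound]: 2
uses in reading order: w, v, y, w, x, z
typing: well-typed at (T1 -> T3) -> T3
ordered: ✗ — needs contraction — w ×2
linear: ✗ — needs contraction — w ×2
affine: ✗ — needs contraction — w ×2
relevant: ✓ — y, z, x, v, w: all used, weakening unneeded
unrestricted: ✓ — type-checks ((T1 -> T3) -> T3) and nothing is barred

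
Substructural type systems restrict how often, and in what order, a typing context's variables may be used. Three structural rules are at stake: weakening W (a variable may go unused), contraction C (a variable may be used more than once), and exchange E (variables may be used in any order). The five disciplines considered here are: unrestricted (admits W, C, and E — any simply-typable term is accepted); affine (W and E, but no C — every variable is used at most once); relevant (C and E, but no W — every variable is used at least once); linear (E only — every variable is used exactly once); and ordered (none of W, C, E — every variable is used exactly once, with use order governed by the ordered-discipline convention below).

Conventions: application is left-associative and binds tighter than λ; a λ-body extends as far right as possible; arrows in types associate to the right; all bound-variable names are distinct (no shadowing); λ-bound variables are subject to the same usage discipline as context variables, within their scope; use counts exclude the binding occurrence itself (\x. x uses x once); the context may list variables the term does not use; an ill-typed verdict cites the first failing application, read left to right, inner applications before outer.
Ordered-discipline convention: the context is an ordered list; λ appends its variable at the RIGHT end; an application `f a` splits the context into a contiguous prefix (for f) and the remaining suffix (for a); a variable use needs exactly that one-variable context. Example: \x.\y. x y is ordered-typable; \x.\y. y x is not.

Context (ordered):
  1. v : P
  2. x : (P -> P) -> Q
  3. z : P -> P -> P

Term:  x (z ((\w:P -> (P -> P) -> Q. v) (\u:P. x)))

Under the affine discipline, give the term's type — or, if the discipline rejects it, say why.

not well-typed under affine — needs contraction — x ×2
variable uses: v ×1, x ×2, z ×1, w (λ-bound) ×0, u (λ-bound) ×0
use order (left to right): x, z, v, x
typing: the term checks, with type Q
all disciplines: ordered ✗, linear ✗, affine ✗, relevant ✗, unrestricted ✓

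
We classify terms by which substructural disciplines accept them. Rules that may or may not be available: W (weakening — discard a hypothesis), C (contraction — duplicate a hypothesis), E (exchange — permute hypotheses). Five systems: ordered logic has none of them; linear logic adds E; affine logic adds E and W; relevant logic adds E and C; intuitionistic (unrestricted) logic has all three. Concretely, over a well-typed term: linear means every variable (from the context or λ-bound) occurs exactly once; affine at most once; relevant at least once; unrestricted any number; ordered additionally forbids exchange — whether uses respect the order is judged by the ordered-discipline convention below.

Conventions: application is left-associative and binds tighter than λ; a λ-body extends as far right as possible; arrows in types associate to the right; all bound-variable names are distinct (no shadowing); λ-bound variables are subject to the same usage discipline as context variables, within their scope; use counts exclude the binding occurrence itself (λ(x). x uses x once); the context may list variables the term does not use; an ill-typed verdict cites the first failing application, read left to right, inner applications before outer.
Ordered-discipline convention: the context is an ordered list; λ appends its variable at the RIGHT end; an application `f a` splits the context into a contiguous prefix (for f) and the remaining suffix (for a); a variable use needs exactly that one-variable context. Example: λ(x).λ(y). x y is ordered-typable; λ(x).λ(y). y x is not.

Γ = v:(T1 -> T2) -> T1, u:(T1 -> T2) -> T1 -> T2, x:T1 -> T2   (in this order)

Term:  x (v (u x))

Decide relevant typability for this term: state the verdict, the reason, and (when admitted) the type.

yes — v, u, x: all used, weakening unneeded; term : T2
counts: v: 1×; u: 1×; x: 2×
left-to-right use order: x, v, u, x
typing: well-typed — term : T2
across the five disciplines: ordered ✗ · linear ✗ · affine ✗ · relevant ✓ · unrestricted ✓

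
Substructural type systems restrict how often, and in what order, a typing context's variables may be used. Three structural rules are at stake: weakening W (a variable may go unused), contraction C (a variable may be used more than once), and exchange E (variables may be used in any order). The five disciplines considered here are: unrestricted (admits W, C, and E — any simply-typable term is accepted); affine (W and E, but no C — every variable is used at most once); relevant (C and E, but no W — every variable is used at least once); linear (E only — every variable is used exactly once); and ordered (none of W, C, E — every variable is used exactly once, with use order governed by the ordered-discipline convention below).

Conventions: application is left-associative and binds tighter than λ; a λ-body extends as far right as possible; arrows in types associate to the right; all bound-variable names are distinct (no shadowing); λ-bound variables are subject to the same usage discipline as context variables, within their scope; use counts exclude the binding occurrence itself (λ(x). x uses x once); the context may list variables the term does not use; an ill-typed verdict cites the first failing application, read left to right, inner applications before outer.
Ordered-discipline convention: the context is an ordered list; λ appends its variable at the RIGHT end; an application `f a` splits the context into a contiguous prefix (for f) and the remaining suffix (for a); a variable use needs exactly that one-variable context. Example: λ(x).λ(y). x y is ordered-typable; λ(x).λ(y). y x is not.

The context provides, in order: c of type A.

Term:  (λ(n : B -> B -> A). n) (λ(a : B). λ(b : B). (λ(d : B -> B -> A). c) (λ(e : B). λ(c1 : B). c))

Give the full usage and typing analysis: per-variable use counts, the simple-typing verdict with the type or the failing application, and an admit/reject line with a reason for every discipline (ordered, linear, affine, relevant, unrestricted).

variable uses: c=2, n (bound)=1, a (bound)=0, b (bound)=0, d (bound)=0, e (bound)=0, c1 (bound)=0
use order (left to right): n, c, c
typing: well-typed at B -> B -> A
ordered: ✗ — repeated use of c ×2; a, b, d, e, c1 left unused
linear: ✗ — repeated use of c ×2; a, b, d, e, c1 left unused
affine: ✗ — repeated use of c ×2
relevant: ✗ — a, b, d, e, c1 left unused
unrestricted: ✓ — well-typed at B -> B -> A; no restrictions here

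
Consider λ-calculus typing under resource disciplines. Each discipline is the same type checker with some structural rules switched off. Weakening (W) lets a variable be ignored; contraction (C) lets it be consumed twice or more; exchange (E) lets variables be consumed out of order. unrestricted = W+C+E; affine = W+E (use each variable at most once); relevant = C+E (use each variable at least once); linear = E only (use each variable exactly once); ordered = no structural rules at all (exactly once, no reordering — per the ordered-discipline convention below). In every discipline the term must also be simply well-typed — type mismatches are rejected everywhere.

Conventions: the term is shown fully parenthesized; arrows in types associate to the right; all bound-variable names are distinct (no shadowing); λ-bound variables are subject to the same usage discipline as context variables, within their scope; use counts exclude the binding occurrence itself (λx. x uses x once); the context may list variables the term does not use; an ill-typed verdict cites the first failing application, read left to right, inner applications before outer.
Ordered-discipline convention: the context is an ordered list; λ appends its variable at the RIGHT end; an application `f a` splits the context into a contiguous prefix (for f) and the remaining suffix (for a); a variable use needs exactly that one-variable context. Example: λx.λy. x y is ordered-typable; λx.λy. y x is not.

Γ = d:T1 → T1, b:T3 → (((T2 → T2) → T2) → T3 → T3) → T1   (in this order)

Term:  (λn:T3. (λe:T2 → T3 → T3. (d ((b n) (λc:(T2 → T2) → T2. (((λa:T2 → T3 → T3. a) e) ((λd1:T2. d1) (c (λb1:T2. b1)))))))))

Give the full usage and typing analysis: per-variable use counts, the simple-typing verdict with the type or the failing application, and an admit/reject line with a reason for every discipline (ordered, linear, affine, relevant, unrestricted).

usage: d=1, b=1, n [bound]=1, e [bound]=1, c [bound]=1, a [bound]=1, d1 [bound]=1, b1 [bound]=1
order of uses: d, b, n, a, e, d1, c, b1
typing: ✓ — T3 → (T2 → T3 → T3) → T1
ordered ✓ (single-use (d, b, n, e, c, a, d1, b1), ordered derivation ok)
linear ✓ (single use per variable (d, b, n, e, c, a, d1, b1))
affine ✓ (none of d, b, n, e, c, a, d1, b1 used more than once)
relevant ✓ (at least one use each (d, b, n, e, c, a, d1, b1))
unrestricted ✓ (well-typed at T3 → (T2 → T3 → T3) → T1; no restrictions here)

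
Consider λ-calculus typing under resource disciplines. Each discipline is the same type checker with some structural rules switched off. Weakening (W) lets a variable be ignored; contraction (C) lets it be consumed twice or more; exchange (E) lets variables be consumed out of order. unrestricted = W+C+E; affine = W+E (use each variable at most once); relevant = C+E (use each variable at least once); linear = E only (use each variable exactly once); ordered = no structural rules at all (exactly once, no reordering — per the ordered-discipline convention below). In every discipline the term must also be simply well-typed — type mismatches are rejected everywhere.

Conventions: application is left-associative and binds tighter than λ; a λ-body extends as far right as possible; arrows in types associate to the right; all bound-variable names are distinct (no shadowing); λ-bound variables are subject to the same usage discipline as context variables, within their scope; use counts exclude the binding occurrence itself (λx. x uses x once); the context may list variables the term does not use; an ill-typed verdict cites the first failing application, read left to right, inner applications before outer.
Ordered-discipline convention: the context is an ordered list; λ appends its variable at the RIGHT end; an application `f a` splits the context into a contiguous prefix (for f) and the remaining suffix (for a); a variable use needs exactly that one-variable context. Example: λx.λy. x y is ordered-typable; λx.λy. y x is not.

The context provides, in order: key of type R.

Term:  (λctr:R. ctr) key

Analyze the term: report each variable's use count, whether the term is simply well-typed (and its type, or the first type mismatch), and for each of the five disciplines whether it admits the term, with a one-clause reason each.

usage: key: 1×, ctr (λ-bound): 1×
uses in reading order: ctr, key
typing: ✓ — R
ordered: ✓, one use each (key, ctr); ordered split holds
linear: ✓, single use per variable (key, ctr)
affine: ✓, at most one use each (key, ctr)
relevant: ✓, none of key, ctr goes unused
unrestricted: ✓, simply typable at R; W, C, E all held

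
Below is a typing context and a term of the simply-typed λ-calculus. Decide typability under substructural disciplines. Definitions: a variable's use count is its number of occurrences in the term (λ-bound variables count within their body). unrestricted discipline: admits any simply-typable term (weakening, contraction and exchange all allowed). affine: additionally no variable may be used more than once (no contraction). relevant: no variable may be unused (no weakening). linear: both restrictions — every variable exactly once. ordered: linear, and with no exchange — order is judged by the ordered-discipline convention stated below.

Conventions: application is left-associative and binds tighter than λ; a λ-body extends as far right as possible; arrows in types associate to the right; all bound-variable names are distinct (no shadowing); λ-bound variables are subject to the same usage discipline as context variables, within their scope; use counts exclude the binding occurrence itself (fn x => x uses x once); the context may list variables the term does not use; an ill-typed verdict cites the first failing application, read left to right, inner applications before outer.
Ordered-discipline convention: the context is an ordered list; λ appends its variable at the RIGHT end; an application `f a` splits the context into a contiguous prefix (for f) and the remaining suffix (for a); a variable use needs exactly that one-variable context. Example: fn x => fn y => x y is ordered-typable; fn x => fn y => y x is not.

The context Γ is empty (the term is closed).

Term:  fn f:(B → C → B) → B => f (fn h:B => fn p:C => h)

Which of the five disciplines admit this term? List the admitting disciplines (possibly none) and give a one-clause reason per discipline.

admitted by: affine, unrestricted
use counts: f [bound]=1, h [bound]=1, p [bound]=0
uses in reading order: f, h
typing: well-typed — term : ((B → C → B) → B) → B
ordered ✗ (needs weakening: p unused)
linear ✗ (needs weakening: p unused)
affine ✓ (at most one use each (f, h, p))
relevant ✗ (needs weakening: p unused)
unrestricted ✓ (type-checks (((B → C → B) → B) → B) and nothing is barred)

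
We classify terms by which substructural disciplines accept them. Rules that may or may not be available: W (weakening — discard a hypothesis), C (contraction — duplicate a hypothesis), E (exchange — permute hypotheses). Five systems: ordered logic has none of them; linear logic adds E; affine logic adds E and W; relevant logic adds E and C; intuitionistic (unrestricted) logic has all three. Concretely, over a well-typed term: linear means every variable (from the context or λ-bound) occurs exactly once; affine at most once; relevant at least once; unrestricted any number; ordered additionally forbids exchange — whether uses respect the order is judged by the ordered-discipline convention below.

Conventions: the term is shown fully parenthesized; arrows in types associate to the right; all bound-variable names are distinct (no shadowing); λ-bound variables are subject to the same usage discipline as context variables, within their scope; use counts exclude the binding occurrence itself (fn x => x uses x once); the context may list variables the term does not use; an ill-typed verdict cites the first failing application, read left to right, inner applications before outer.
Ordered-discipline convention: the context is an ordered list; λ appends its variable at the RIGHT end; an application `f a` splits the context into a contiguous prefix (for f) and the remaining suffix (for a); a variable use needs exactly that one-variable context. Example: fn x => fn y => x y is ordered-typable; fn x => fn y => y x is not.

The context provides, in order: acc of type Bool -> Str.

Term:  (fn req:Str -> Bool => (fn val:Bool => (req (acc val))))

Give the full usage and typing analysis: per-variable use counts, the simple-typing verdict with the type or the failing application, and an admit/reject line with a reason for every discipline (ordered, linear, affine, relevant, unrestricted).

variable uses: acc ×1, req (bound) ×1, val (bound) ×1
order of uses: req, acc, val
typing: the term checks, with type (Str -> Bool) -> Bool -> Bool
ordered ✗ (no ordered split (uses run req, acc, val))
linear ✓ (exactly-once usage across acc, req, val)
affine ✓ (acc, req, val: no repeats, contraction unneeded)
relevant ✓ (at least one use each (acc, req, val))
unrestricted ✓ (typability at (Str -> Bool) -> Bool -> Bool is all that's needed)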